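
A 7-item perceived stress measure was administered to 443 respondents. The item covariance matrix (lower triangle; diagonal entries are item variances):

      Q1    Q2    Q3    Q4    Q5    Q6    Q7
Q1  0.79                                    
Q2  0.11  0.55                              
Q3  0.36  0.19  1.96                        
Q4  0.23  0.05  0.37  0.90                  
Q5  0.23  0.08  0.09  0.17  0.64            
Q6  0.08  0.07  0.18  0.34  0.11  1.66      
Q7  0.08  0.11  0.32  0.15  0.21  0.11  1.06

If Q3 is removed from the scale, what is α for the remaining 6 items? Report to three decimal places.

Remaining items: Q1, Q2, Q4, Q5, Q6, Q7 (k = 6).
Σσᵢ² = 0.79 + 0.55 + 0.90 + 0.64 + 1.66 + 1.06 = 5.60
Var(T) = 5.60 + 2 × 2.13 = 9.86
α (item deleted) = (6/5)·(1 − 5.60/9.86) = 0.518

α = 0.518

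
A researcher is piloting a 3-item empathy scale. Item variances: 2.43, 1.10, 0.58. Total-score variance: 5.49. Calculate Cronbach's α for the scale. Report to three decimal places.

Cronbach's α = 0.377

sum of item variances = 2.43 + 1.10 + 0.58 = 4.11
α = (k/(k−1))·(1 − sum of item variances/σ²_total) = (3/2)·(1 − 4.11/5.49) = 0.377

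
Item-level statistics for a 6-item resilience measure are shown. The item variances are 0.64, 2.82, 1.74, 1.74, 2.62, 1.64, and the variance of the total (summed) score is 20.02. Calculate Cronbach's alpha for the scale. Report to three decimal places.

Cronbach's alpha = 0.529

ΣVar(i) = 0.64 + 2.82 + 1.74 + 1.74 + 2.62 + 1.64 = 11.20
α = (k/(k−1))·(1 − ΣVar(i)/total variance) = (6/5)·(1 − 11.20/20.02) = 0.529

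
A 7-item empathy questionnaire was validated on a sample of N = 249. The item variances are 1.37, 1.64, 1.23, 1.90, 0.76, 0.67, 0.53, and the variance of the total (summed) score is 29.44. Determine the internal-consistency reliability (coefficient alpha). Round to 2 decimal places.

Σσ²ᵢ = 1.37 + 1.64 + 1.23 + 1.90 + 0.76 + 0.67 + 0.53 = 8.10
α = (k/(k−1))·(1 − Σσ²ᵢ/σ²_total) = (7/6)·(1 − 8.10/29.44) = 0.85

coefficient alpha = 0.85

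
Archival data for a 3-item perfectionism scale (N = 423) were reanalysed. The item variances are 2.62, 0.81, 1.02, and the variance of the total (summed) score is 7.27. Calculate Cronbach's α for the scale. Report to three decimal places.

sum of item variances = 2.62 + 0.81 + 1.02 = 4.45
α = (k/(k−1))·(1 − sum of item variances/σ²_T) = (3/2)·(1 − 4.45/7.27) = 0.582

Cronbach's α = 0.582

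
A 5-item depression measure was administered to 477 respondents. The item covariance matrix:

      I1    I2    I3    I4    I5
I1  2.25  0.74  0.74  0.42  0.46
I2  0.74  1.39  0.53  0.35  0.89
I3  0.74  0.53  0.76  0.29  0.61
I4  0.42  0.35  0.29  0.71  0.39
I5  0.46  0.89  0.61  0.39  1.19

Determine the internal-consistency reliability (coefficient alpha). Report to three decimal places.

Σσ²ᵢ = 2.25 + 1.39 + 0.76 + 0.71 + 1.19 = 6.30
Σ_{i<j} σ_ij = 5.42
σ²_total = 6.30 + 2 × 5.42 = 17.14
α = (k/(k−1))·(1 − Σσ²ᵢ/σ²_total) = (5/4)·(1 − 6.30/17.14) = 0.791

α = 0.791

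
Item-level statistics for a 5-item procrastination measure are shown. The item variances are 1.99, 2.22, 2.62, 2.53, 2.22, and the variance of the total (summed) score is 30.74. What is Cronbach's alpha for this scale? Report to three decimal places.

Cronbach's alpha = 0.779

Σσ²ᵢ = 1.99 + 2.22 + 2.62 + 2.53 + 2.22 = 11.58
α = (k/(k−1))·(1 − Σσ²ᵢ/Var(T)) = (5/4)·(1 − 11.58/30.74) = 0.779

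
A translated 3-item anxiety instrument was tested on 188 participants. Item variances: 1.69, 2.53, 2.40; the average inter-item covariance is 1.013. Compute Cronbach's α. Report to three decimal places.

Cronbach's α = 0.718

sum of item variances = 1.69 + 2.53 + 2.40 = 6.62
Sum of the 3 distinct covariances = 3 × 1.013 = 3.039
total variance = sum of item variances + 2·Σcov = 6.62 + 2 × 3.039 = 12.698
α = (3/2)·(1 − 6.62/12.698) = 0.718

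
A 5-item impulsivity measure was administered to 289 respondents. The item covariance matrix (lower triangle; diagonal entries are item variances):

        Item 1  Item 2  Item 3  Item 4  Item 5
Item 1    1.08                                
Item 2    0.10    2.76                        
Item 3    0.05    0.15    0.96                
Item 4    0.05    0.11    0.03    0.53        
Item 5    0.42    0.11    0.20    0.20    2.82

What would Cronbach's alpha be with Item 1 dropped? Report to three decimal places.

Cronbach's alpha = 0.246

Remaining items: Item 2, Item 3, Item 4, Item 5 (k = 4).
ΣVar(i) = 2.76 + 0.96 + 0.53 + 2.82 = 7.07
σ²_total = 7.07 + 2 × 0.80 = 8.67
α (item deleted) = (4/3)·(1 − 7.07/8.67) = 0.246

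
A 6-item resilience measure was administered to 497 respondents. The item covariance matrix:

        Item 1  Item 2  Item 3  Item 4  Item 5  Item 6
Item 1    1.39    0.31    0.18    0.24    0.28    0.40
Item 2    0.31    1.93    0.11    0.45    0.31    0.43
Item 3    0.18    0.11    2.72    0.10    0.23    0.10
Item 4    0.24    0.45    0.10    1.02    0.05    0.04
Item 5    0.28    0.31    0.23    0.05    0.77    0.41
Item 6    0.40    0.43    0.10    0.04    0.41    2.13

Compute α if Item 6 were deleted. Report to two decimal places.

α = 0.46

Remaining items: Item 1, Item 2, Item 3, Item 4, Item 5 (k = 5).
Σσ²ᵢ = 1.39 + 1.93 + 2.72 + 1.02 + 0.77 = 7.83
Var(T) = 7.83 + 2 × 2.26 = 12.35
α (item deleted) = (5/4)·(1 − 7.83/12.35) = 0.46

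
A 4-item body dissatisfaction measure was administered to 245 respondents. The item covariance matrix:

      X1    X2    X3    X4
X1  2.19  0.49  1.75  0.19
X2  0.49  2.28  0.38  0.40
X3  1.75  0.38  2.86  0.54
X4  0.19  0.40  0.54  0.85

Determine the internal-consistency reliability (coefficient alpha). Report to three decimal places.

α = 0.638

ΣVar(i) = 2.19 + 2.28 + 2.86 + 0.85 = 8.18
Σ_{i<j} σ_ij = 3.75
σ²_T = 8.18 + 2 × 3.75 = 15.68
α = (k/(k−1))·(1 − ΣVar(i)/σ²_T) = (4/3)·(1 − 8.18/15.68) = 0.638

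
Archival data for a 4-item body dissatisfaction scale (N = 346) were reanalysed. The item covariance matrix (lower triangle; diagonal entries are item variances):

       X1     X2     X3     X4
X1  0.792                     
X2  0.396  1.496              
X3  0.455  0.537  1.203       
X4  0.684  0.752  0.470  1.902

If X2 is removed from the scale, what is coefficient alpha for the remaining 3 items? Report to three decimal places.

Remaining items: X1, X3, X4 (k = 3).
Σσ²ᵢ = 0.792 + 1.203 + 1.902 = 3.897
σ²_total = 3.897 + 2 × 1.609 = 7.115
α (item deleted) = (3/2)·(1 − 3.897/7.115) = 0.678

α = 0.678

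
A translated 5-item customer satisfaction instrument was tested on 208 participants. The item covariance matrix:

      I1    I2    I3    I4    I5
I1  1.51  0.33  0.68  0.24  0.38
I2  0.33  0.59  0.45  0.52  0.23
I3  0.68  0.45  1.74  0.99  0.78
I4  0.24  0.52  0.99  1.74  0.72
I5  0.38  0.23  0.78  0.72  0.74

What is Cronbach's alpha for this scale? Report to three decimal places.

α = 0.784

ΣVar(i) = 1.51 + 0.59 + 1.74 + 1.74 + 0.74 = 6.32
Sum of off-diagonal covariances = 5.32
total variance = 6.32 + 2 × 5.32 = 16.96
α = (k/(k−1))·(1 − ΣVar(i)/total variance) = (5/4)·(1 − 6.32/16.96) = 0.784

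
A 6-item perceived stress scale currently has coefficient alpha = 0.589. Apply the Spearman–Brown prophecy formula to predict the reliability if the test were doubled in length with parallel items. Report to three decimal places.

Length factor m = 2
α' = m·α / (1 + (m−1)·α)
   = 2 × 0.589 / (1 + (2 − 1) × 0.589)
   = 1.1780 / 1.5890 = 0.741

predicted reliability = 0.741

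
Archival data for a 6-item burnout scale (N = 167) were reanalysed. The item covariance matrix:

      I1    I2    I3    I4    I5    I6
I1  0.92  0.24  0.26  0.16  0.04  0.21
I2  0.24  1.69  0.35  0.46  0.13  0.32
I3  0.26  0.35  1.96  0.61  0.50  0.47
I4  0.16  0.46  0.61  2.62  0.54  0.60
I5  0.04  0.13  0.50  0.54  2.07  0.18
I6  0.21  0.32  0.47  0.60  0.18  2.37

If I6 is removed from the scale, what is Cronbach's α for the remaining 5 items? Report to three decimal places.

Cronbach's α = 0.519

Remaining items: I1, I2, I3, I4, I5 (k = 5).
Σσᵢ² = 0.92 + 1.69 + 1.96 + 2.62 + 2.07 = 9.26
σ²_T = 9.26 + 2 × 3.29 = 15.84
α (item deleted) = (5/4)·(1 − 9.26/15.84) = 0.519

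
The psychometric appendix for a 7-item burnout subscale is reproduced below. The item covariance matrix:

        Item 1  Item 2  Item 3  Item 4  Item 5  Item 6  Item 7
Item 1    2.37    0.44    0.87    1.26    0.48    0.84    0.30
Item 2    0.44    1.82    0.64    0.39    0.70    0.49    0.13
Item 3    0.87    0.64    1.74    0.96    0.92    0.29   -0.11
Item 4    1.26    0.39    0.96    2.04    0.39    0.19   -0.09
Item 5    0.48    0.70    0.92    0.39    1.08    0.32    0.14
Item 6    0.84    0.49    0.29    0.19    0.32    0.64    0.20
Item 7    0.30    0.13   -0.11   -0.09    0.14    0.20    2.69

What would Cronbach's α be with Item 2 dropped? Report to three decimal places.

Remaining items: Item 1, Item 3, Item 4, Item 5, Item 6, Item 7 (k = 6).
sum of item variances = 2.37 + 1.74 + 2.04 + 1.08 + 0.64 + 2.69 = 10.56
total variance = 10.56 + 2 × 6.96 = 24.48
α (item deleted) = (6/5)·(1 − 10.56/24.48) = 0.682

Cronbach's α = 0.682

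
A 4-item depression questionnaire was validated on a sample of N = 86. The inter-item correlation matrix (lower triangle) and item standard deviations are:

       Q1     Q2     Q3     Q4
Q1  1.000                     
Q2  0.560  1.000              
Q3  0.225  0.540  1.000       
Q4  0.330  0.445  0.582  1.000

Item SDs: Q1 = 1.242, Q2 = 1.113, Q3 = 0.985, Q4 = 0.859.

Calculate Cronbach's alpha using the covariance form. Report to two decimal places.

Cronbach's alpha = 0.75

Σσ²ᵢ = 1.242² + 1.113² + 0.985² + 0.859² = 4.4894
Covariances σ_ij = r_ij · s_i · s_j:
  σ(Q1,Q2) = 0.560 × 1.242 × 1.113 = 0.7741
  σ(Q1,Q3) = 0.225 × 1.242 × 0.985 = 0.2753
  σ(Q1,Q4) = 0.330 × 1.242 × 0.859 = 0.3521
  σ(Q2,Q3) = 0.540 × 1.113 × 0.985 = 0.5920
  σ(Q2,Q4) = 0.445 × 1.113 × 0.859 = 0.4254
  σ(Q3,Q4) = 0.582 × 0.985 × 0.859 = 0.4924
σ²_T = Σσ²ᵢ + 2·Σσ_ij = 4.4894 + 2 × 2.9113 = 10.3120
α = (4/3)·(1 − 4.4894/10.3120) = 0.75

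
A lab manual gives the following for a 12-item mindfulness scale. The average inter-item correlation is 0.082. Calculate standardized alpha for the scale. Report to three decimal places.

standardized alpha = 0.517

Standardized α = k·r̄ / (1 + (k−1)·r̄) = 12 × 0.082 / (1 + 11 × 0.082)
  = 0.9840 / 1.9020 = 0.517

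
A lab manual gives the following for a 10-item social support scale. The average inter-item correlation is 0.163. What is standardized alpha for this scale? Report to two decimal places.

α = 0.66

Standardized α = k·r̄ / (1 + (k−1)·r̄) = 10 × 0.163 / (1 + 9 × 0.163)
  = 1.6300 / 2.4670 = 0.66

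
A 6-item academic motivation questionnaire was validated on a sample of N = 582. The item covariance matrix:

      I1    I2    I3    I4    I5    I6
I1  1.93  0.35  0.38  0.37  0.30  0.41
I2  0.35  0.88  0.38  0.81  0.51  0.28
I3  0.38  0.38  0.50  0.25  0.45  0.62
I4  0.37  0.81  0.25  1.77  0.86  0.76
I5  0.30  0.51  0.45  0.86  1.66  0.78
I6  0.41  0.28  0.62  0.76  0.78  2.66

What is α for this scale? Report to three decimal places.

sum of item variances = 1.93 + 0.88 + 0.50 + 1.77 + 1.66 + 2.66 = 9.40
Sum of the distinct covariances = 7.51
total variance = 9.40 + 2 × 7.51 = 24.42
α = (k/(k−1))·(1 − sum of item variances/total variance) = (6/5)·(1 − 9.40/24.42) = 0.738

α = 0.738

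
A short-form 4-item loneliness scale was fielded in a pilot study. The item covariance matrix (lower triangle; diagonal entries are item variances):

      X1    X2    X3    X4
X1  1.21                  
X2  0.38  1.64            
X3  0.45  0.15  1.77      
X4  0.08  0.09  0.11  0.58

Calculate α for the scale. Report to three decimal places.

Σσ²ᵢ = 1.21 + 1.64 + 1.77 + 0.58 = 5.20
Sum of off-diagonal covariances = 1.26
σ²_total = 5.20 + 2 × 1.26 = 7.72
α = (k/(k−1))·(1 − Σσ²ᵢ/σ²_total) = (4/3)·(1 − 5.20/7.72) = 0.435

α = 0.435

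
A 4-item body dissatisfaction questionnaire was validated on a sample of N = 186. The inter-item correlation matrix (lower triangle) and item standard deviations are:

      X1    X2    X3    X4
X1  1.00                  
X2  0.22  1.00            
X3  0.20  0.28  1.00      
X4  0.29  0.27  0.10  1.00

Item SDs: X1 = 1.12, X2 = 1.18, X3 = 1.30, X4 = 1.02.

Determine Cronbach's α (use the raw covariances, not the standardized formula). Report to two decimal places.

Cronbach's α = 0.53

Σσ²ᵢ = 1.12² + 1.18² + 1.30² + 1.02² = 5.3772
Covariances σ_ij = r_ij · s_i · s_j:
  σ(X1,X2) = 0.22 × 1.12 × 1.18 = 0.2908
  σ(X1,X3) = 0.20 × 1.12 × 1.30 = 0.2912
  σ(X1,X4) = 0.29 × 1.12 × 1.02 = 0.3313
  σ(X2,X3) = 0.28 × 1.18 × 1.30 = 0.4295
  σ(X2,X4) = 0.27 × 1.18 × 1.02 = 0.3250
  σ(X3,X4) = 0.10 × 1.30 × 1.02 = 0.1326
σ²_T = Σσ²ᵢ + 2·Σσ_ij = 5.3772 + 2 × 1.8004 = 8.9780
α = (4/3)·(1 − 5.3772/8.9780) = 0.53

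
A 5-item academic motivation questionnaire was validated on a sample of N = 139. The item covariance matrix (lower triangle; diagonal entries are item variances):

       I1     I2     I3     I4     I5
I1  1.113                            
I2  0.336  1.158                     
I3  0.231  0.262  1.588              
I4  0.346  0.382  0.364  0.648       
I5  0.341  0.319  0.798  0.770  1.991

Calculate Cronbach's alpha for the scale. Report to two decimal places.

α = 0.70

Σσ²ᵢ = 1.113 + 1.158 + 1.588 + 0.648 + 1.991 = 6.498
Σ_{i<j} σ_ij = 4.149
σ²_total = 6.498 + 2 × 4.149 = 14.796
α = (k/(k−1))·(1 − Σσ²ᵢ/σ²_total) = (5/4)·(1 − 6.498/14.796) = 0.70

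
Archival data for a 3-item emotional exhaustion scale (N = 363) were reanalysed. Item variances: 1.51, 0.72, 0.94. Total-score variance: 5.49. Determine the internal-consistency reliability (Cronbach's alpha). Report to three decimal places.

Cronbach's alpha = 0.634

Σσ²ᵢ = 1.51 + 0.72 + 0.94 = 3.17
α = (k/(k−1))·(1 − Σσ²ᵢ/σ²_T) = (3/2)·(1 − 3.17/5.49) = 0.634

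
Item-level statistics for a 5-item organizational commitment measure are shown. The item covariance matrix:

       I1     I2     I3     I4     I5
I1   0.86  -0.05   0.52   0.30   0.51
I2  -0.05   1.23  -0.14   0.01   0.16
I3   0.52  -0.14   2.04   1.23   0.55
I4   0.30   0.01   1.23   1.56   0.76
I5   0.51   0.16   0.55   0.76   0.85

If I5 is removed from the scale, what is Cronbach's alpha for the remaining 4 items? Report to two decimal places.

Remaining items: I1, I2, I3, I4 (k = 4).
sum of item variances = 0.86 + 1.23 + 2.04 + 1.56 = 5.69
total variance = 5.69 + 2 × 1.87 = 9.43
α (item deleted) = (4/3)·(1 − 5.69/9.43) = 0.53

Cronbach's alpha = 0.53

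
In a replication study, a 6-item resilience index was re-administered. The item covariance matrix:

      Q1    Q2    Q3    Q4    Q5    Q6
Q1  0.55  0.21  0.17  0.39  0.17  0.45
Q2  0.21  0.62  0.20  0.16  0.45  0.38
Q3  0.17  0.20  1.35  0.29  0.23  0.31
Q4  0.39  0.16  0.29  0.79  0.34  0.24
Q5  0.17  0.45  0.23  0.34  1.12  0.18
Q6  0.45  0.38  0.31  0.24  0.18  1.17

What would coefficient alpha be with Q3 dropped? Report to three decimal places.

α = 0.729

Remaining items: Q1, Q2, Q4, Q5, Q6 (k = 5).
ΣVar(i) = 0.55 + 0.62 + 0.79 + 1.12 + 1.17 = 4.25
total variance = 4.25 + 2 × 2.97 = 10.19
α (item deleted) = (5/4)·(1 − 4.25/10.19) = 0.729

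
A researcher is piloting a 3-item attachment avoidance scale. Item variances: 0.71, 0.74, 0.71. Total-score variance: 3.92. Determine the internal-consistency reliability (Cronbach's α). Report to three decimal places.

ΣVar(i) = 0.71 + 0.74 + 0.71 = 2.16
α = (k/(k−1))·(1 − ΣVar(i)/Var(T)) = (3/2)·(1 − 2.16/3.92) = 0.673

Cronbach's α = 0.673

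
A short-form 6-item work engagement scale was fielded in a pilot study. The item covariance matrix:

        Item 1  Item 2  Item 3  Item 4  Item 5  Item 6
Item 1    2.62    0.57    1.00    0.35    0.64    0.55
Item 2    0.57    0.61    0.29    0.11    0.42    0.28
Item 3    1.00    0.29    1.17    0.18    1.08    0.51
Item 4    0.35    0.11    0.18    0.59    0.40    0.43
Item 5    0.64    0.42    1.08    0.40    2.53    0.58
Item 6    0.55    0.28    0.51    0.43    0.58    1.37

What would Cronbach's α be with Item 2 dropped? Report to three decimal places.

Remaining items: Item 1, Item 3, Item 4, Item 5, Item 6 (k = 5).
Σσᵢ² = 2.62 + 1.17 + 0.59 + 2.53 + 1.37 = 8.28
total variance = 8.28 + 2 × 5.72 = 19.72
α (item deleted) = (5/4)·(1 − 8.28/19.72) = 0.725

Cronbach's α = 0.725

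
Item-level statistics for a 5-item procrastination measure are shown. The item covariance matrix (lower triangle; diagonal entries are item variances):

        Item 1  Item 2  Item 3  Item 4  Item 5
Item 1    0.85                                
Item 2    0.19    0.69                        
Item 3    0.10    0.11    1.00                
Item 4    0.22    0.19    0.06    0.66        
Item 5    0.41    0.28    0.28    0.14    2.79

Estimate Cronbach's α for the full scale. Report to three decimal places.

ΣVar(i) = 0.85 + 0.69 + 1.00 + 0.66 + 2.79 = 5.99
Σ_{i<j} σ_ij = 1.98
total variance = 5.99 + 2 × 1.98 = 9.95
α = (k/(k−1))·(1 − ΣVar(i)/total variance) = (5/4)·(1 − 5.99/9.95) = 0.497

α = 0.497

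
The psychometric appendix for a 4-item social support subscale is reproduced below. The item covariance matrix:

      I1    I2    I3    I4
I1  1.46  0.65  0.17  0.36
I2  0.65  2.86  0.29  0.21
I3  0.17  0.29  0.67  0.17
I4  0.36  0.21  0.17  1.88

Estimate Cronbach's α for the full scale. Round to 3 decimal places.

ΣVar(i) = 1.46 + 2.86 + 0.67 + 1.88 = 6.87
Sum of the distinct covariances = 1.85
Var(T) = 6.87 + 2 × 1.85 = 10.57
α = (k/(k−1))·(1 − ΣVar(i)/Var(T)) = (4/3)·(1 − 6.87/10.57) = 0.467

α = 0.467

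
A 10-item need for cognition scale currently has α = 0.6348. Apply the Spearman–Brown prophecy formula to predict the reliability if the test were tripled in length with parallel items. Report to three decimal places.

Length factor m = 3
α' = m·α / (1 + (m−1)·α)
   = 3 × 0.6348 / (1 + (3 − 1) × 0.6348)
   = 1.9044 / 2.2696 = 0.839

predicted reliability = 0.839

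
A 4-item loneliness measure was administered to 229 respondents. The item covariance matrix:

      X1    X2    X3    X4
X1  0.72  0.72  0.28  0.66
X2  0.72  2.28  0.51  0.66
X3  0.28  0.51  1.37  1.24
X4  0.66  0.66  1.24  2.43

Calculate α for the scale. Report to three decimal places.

α = 0.726

Σσᵢ² = 0.72 + 2.28 + 1.37 + 2.43 = 6.80
Sum of off-diagonal covariances = 4.07
σ²_T = 6.80 + 2 × 4.07 = 14.94
α = (k/(k−1))·(1 − Σσᵢ²/σ²_T) = (4/3)·(1 − 6.80/14.94) = 0.726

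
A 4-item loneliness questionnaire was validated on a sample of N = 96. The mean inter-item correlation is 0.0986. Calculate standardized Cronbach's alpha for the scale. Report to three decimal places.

Standardized α = k·r̄ / (1 + (k−1)·r̄) = 4 × 0.0986 / (1 + 3 × 0.0986)
  = 0.3944 / 1.2958 = 0.304

α = 0.304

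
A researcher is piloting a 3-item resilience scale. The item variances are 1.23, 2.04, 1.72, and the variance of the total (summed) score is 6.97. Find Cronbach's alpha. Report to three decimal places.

sum of item variances = 1.23 + 2.04 + 1.72 = 4.99
α = (k/(k−1))·(1 − sum of item variances/total variance) = (3/2)·(1 − 4.99/6.97) = 0.426

Cronbach's alpha = 0.426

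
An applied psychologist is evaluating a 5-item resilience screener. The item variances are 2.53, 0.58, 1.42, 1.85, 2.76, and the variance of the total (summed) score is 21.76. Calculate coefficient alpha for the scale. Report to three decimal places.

Σσᵢ² = 2.53 + 0.58 + 1.42 + 1.85 + 2.76 = 9.14
α = (k/(k−1))·(1 − Σσᵢ²/total variance) = (5/4)·(1 − 9.14/21.76) = 0.725

coefficient alpha = 0.725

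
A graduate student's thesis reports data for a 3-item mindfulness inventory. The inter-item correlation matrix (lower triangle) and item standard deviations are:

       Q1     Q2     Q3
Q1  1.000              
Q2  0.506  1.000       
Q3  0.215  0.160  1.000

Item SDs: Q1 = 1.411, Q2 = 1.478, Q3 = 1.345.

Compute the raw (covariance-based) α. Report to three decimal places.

Σσ²ᵢ = 1.411² + 1.478² + 1.345² = 5.9844
Covariances σ_ij = r_ij · s_i · s_j:
  σ(Q1,Q2) = 0.506 × 1.411 × 1.478 = 1.0552
  σ(Q1,Q3) = 0.215 × 1.411 × 1.345 = 0.4080
  σ(Q2,Q3) = 0.160 × 1.478 × 1.345 = 0.3181
σ²_T = Σσ²ᵢ + 2·Σσ_ij = 5.9844 + 2 × 1.7813 = 9.5470
α = (3/2)·(1 − 5.9844/9.5470) = 0.560

α = 0.560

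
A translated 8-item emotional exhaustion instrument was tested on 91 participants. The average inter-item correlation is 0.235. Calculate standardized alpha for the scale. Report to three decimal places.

Standardized α = k·r̄ / (1 + (k−1)·r̄) = 8 × 0.235 / (1 + 7 × 0.235)
  = 1.8800 / 2.6450 = 0.711

standardized alpha = 0.711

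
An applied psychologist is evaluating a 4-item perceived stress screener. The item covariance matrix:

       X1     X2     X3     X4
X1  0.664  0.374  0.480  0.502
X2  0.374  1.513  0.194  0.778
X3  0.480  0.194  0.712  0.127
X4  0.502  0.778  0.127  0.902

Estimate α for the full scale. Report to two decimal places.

sum of item variances = 0.664 + 1.513 + 0.712 + 0.902 = 3.791
Σ_{i<j} σ_ij = 2.455
total variance = 3.791 + 2 × 2.455 = 8.701
α = (k/(k−1))·(1 − sum of item variances/total variance) = (4/3)·(1 − 3.791/8.701) = 0.75

α = 0.75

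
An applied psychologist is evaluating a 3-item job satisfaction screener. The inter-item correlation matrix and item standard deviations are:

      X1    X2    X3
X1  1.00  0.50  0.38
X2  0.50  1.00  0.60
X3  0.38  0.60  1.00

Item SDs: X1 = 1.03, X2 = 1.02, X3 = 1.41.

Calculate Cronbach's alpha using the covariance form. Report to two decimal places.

Σσ²ᵢ = 1.03² + 1.02² + 1.41² = 4.0894
Covariances σ_ij = r_ij · s_i · s_j:
  σ(X1,X2) = 0.50 × 1.03 × 1.02 = 0.5253
  σ(X1,X3) = 0.38 × 1.03 × 1.41 = 0.5519
  σ(X2,X3) = 0.60 × 1.02 × 1.41 = 0.8629
σ²_T = Σσ²ᵢ + 2·Σσ_ij = 4.0894 + 2 × 1.9401 = 7.9696
α = (3/2)·(1 − 4.0894/7.9696) = 0.73

α = 0.73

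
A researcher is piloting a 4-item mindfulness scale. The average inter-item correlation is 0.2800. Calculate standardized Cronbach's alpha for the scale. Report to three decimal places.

α = 0.609

Standardized α = k·r̄ / (1 + (k−1)·r̄) = 4 × 0.2800 / (1 + 3 × 0.2800)
  = 1.1200 / 1.8400 = 0.609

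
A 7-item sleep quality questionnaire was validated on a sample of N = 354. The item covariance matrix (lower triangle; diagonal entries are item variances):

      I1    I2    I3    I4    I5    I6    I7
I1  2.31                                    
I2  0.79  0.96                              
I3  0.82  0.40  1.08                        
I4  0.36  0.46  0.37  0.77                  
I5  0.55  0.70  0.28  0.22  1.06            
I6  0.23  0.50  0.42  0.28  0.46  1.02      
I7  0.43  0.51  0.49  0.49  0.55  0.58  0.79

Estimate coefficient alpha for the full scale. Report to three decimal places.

ΣVar(i) = 2.31 + 0.96 + 1.08 + 0.77 + 1.06 + 1.02 + 0.79 = 7.99
Sum of off-diagonal covariances = 9.89
σ²_total = 7.99 + 2 × 9.89 = 27.77
α = (k/(k−1))·(1 − ΣVar(i)/σ²_total) = (7/6)·(1 − 7.99/27.77) = 0.831

α = 0.831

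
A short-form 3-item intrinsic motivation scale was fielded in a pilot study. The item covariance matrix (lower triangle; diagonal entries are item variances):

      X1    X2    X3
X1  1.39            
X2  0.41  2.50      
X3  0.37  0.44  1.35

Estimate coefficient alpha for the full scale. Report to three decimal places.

Σσᵢ² = 1.39 + 2.50 + 1.35 = 5.24
Σ_{i<j} σ_ij = 1.22
σ²_total = 5.24 + 2 × 1.22 = 7.68
α = (k/(k−1))·(1 − Σσᵢ²/σ²_total) = (3/2)·(1 − 5.24/7.68) = 0.477

α = 0.477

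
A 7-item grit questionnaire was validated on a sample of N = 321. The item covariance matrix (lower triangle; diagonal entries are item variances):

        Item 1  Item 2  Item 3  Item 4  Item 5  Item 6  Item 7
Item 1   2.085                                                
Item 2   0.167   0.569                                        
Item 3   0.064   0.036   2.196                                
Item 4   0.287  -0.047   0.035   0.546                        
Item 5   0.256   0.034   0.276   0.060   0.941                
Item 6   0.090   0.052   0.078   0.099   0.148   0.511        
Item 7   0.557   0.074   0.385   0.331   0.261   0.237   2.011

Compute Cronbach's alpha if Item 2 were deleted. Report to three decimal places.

Cronbach's alpha = 0.519

Remaining items: Item 1, Item 3, Item 4, Item 5, Item 6, Item 7 (k = 6).
ΣVar(i) = 2.085 + 2.196 + 0.546 + 0.941 + 0.511 + 2.011 = 8.290
total variance = 8.290 + 2 × 3.164 = 14.618
α (item deleted) = (6/5)·(1 − 8.290/14.618) = 0.519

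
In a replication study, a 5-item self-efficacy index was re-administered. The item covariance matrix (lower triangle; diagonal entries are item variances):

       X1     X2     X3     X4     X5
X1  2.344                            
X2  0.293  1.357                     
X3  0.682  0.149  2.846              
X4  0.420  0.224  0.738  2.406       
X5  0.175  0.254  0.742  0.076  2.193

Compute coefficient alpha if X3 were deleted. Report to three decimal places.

coefficient alpha = 0.344

Remaining items: X1, X2, X4, X5 (k = 4).
ΣVar(i) = 2.344 + 1.357 + 2.406 + 2.193 = 8.300
Var(T) = 8.300 + 2 × 1.442 = 11.184
α (item deleted) = (4/3)·(1 − 8.300/11.184) = 0.344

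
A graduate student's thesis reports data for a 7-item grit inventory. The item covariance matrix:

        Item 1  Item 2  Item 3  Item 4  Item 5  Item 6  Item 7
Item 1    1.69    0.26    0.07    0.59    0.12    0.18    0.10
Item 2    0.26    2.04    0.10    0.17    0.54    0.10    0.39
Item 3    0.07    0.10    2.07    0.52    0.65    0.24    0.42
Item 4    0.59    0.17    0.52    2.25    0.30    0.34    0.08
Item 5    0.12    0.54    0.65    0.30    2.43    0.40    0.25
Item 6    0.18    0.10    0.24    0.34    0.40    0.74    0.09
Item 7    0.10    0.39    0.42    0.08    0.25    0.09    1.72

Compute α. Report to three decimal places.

ΣVar(i) = 1.69 + 2.04 + 2.07 + 2.25 + 2.43 + 0.74 + 1.72 = 12.94
Sum of off-diagonal covariances = 5.91
σ²_T = 12.94 + 2 × 5.91 = 24.76
α = (k/(k−1))·(1 − ΣVar(i)/σ²_T) = (7/6)·(1 − 12.94/24.76) = 0.557

α = 0.557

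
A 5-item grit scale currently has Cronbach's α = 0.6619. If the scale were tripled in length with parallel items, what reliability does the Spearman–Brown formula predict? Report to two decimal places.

predicted reliability = 0.85

Length factor m = 3
α' = m·α / (1 + (m−1)·α)
   = 3 × 0.6619 / (1 + (3 − 1) × 0.6619)
   = 1.9857 / 2.3238 = 0.85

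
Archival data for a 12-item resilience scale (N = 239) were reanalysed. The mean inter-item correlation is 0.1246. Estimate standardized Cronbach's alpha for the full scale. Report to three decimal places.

Standardized α = k·r̄ / (1 + (k−1)·r̄) = 12 × 0.1246 / (1 + 11 × 0.1246)
  = 1.4952 / 2.3706 = 0.631

α = 0.631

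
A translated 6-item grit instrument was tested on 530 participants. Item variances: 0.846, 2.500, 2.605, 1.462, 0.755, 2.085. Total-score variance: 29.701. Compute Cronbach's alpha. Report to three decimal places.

α = 0.786

Σσ²ᵢ = 0.846 + 2.500 + 2.605 + 1.462 + 0.755 + 2.085 = 10.253
α = (k/(k−1))·(1 − Σσ²ᵢ/Var(T)) = (6/5)·(1 − 10.253/29.701) = 0.786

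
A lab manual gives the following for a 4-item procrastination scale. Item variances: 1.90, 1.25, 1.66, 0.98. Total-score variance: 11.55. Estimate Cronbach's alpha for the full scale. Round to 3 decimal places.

Σσᵢ² = 1.90 + 1.25 + 1.66 + 0.98 = 5.79
α = (k/(k−1))·(1 − Σσᵢ²/σ²_total) = (4/3)·(1 − 5.79/11.55) = 0.665

α = 0.665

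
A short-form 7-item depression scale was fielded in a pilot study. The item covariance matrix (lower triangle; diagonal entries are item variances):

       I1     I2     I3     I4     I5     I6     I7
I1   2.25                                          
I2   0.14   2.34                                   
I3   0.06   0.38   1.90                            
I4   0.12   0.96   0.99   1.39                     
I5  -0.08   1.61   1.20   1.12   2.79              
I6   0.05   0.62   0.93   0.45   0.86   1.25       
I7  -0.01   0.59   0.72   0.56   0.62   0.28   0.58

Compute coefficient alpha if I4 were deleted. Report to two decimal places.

α = 0.71

Remaining items: I1, I2, I3, I5, I6, I7 (k = 6).
sum of item variances = 2.25 + 2.34 + 1.90 + 2.79 + 1.25 + 0.58 = 11.11
Var(T) = 11.11 + 2 × 7.97 = 27.05
α (item deleted) = (6/5)·(1 − 11.11/27.05) = 0.71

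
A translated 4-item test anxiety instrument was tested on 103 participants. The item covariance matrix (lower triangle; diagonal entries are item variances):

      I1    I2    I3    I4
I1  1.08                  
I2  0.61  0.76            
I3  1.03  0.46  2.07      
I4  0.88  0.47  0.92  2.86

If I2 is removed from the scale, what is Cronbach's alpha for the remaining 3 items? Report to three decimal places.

Cronbach's alpha = 0.728

Remaining items: I1, I3, I4 (k = 3).
ΣVar(i) = 1.08 + 2.07 + 2.86 = 6.01
σ²_total = 6.01 + 2 × 2.83 = 11.67
α (item deleted) = (3/2)·(1 − 6.01/11.67) = 0.728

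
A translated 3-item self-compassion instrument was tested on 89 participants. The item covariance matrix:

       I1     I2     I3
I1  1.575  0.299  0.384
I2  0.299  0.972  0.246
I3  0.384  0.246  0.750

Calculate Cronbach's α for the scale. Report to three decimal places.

α = 0.541

Σσ²ᵢ = 1.575 + 0.972 + 0.750 = 3.297
Sum of the distinct covariances = 0.929
σ²_total = 3.297 + 2 × 0.929 = 5.155
α = (k/(k−1))·(1 − Σσ²ᵢ/σ²_total) = (3/2)·(1 − 3.297/5.155) = 0.541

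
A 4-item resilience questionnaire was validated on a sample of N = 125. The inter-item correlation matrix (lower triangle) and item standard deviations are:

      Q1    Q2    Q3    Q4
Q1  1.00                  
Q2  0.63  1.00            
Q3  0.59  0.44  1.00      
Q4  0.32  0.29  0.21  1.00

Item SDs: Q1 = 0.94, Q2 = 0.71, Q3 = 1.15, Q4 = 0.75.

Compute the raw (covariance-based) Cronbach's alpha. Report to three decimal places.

Σσ²ᵢ = 0.94² + 0.71² + 1.15² + 0.75² = 3.2727
Covariances σ_ij = r_ij · s_i · s_j:
  σ(Q1,Q2) = 0.63 × 0.94 × 0.71 = 0.4205
  σ(Q1,Q3) = 0.59 × 0.94 × 1.15 = 0.6378
  σ(Q1,Q4) = 0.32 × 0.94 × 0.75 = 0.2256
  σ(Q2,Q3) = 0.44 × 0.71 × 1.15 = 0.3593
  σ(Q2,Q4) = 0.29 × 0.71 × 0.75 = 0.1544
  σ(Q3,Q4) = 0.21 × 1.15 × 0.75 = 0.1811
σ²_T = Σσ²ᵢ + 2·Σσ_ij = 3.2727 + 2 × 1.9787 = 7.2301
α = (4/3)·(1 − 3.2727/7.2301) = 0.730

α = 0.730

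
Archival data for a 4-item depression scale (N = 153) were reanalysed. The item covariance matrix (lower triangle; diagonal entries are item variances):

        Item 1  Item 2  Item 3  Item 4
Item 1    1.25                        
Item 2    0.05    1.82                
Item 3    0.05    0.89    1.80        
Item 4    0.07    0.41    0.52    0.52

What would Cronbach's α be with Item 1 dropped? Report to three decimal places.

Remaining items: Item 2, Item 3, Item 4 (k = 3).
sum of item variances = 1.82 + 1.80 + 0.52 = 4.14
σ²_T = 4.14 + 2 × 1.82 = 7.78
α (item deleted) = (3/2)·(1 − 4.14/7.78) = 0.702

Cronbach's α = 0.702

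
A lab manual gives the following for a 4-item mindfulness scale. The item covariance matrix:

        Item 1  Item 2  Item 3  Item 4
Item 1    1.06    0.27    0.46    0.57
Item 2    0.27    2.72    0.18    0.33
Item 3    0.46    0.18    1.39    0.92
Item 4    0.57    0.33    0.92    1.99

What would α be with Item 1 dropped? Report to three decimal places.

α = 0.479

Remaining items: Item 2, Item 3, Item 4 (k = 3).
ΣVar(i) = 2.72 + 1.39 + 1.99 = 6.10
total variance = 6.10 + 2 × 1.43 = 8.96
α (item deleted) = (3/2)·(1 − 6.10/8.96) = 0.479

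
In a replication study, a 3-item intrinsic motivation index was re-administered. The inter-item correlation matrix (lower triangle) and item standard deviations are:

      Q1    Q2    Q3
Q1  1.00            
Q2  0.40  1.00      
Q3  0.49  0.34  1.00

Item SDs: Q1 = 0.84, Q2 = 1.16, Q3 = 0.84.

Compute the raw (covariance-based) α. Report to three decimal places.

Σσ²ᵢ = 0.84² + 1.16² + 0.84² = 2.7568
Covariances σ_ij = r_ij · s_i · s_j:
  σ(Q1,Q2) = 0.40 × 0.84 × 1.16 = 0.3898
  σ(Q1,Q3) = 0.49 × 0.84 × 0.84 = 0.3457
  σ(Q2,Q3) = 0.34 × 1.16 × 0.84 = 0.3313
σ²_T = Σσ²ᵢ + 2·Σσ_ij = 2.7568 + 2 × 1.0668 = 4.8904
α = (3/2)·(1 − 2.7568/4.8904) = 0.654

α = 0.654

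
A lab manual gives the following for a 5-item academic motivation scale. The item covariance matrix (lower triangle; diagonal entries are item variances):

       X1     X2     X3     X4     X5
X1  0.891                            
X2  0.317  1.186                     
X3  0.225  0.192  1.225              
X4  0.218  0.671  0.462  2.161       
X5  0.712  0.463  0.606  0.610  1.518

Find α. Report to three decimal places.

sum of item variances = 0.891 + 1.186 + 1.225 + 2.161 + 1.518 = 6.981
Sum of off-diagonal covariances = 4.476
σ²_T = 6.981 + 2 × 4.476 = 15.933
α = (k/(k−1))·(1 − sum of item variances/σ²_T) = (5/4)·(1 − 6.981/15.933) = 0.702

α = 0.702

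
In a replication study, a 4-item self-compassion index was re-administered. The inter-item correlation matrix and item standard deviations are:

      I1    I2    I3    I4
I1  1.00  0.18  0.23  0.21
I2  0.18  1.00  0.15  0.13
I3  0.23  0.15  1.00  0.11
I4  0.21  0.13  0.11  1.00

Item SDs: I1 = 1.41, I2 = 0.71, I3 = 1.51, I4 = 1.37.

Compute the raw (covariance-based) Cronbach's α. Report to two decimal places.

Cronbach's α = 0.43

Σσ²ᵢ = 1.41² + 0.71² + 1.51² + 1.37² = 6.6492
Covariances σ_ij = r_ij · s_i · s_j:
  σ(I1,I2) = 0.18 × 1.41 × 0.71 = 0.1802
  σ(I1,I3) = 0.23 × 1.41 × 1.51 = 0.4897
  σ(I1,I4) = 0.21 × 1.41 × 1.37 = 0.4057
  σ(I2,I3) = 0.15 × 0.71 × 1.51 = 0.1608
  σ(I2,I4) = 0.13 × 0.71 × 1.37 = 0.1265
  σ(I3,I4) = 0.11 × 1.51 × 1.37 = 0.2276
σ²_T = Σσ²ᵢ + 2·Σσ_ij = 6.6492 + 2 × 1.5905 = 9.8302
α = (4/3)·(1 − 6.6492/9.8302) = 0.43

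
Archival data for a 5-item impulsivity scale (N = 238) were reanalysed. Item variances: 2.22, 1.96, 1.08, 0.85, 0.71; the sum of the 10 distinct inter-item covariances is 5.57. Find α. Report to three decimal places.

α = 0.775

Σσᵢ² = 2.22 + 1.96 + 1.08 + 0.85 + 0.71 = 6.82
Sum of distinct covariances = 5.57
total variance = Σσᵢ² + 2·Σcov = 6.82 + 2 × 5.57 = 17.96
α = (5/4)·(1 − 6.82/17.96) = 0.775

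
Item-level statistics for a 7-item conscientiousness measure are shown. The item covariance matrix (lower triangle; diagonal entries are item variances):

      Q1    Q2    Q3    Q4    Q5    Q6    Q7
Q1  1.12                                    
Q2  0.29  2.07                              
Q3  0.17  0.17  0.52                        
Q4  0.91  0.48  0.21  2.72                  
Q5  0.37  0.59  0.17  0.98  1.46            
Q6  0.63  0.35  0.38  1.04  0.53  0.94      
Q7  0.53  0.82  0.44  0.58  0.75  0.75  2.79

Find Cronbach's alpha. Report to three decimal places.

α = 0.767

Σσᵢ² = 1.12 + 2.07 + 0.52 + 2.72 + 1.46 + 0.94 + 2.79 = 11.62
Sum of the distinct covariances = 11.14
total variance = 11.62 + 2 × 11.14 = 33.90
α = (k/(k−1))·(1 − Σσᵢ²/total variance) = (7/6)·(1 − 11.62/33.90) = 0.767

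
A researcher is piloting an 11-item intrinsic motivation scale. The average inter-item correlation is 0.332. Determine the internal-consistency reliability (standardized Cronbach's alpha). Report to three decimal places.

Standardized α = k·r̄ / (1 + (k−1)·r̄) = 11 × 0.332 / (1 + 10 × 0.332)
  = 3.6520 / 4.3200 = 0.845

α = 0.845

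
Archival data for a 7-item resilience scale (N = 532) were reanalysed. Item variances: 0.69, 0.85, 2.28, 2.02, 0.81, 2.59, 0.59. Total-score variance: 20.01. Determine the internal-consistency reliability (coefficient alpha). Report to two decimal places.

α = 0.59

ΣVar(i) = 0.69 + 0.85 + 2.28 + 2.02 + 0.81 + 2.59 + 0.59 = 9.83
α = (k/(k−1))·(1 − ΣVar(i)/Var(T)) = (7/6)·(1 − 9.83/20.01) = 0.59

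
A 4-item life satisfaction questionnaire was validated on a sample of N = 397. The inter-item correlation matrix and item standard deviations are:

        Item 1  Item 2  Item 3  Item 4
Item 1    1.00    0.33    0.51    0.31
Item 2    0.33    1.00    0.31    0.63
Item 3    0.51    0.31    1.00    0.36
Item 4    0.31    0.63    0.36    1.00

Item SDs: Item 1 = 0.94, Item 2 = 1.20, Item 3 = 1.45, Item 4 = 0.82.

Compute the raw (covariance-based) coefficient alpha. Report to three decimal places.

coefficient alpha = 0.709

Σσ²ᵢ = 0.94² + 1.20² + 1.45² + 0.82² = 5.0985
Covariances σ_ij = r_ij · s_i · s_j:
  σ(Item 1,Item 2) = 0.33 × 0.94 × 1.20 = 0.3722
  σ(Item 1,Item 3) = 0.51 × 0.94 × 1.45 = 0.6951
  σ(Item 1,Item 4) = 0.31 × 0.94 × 0.82 = 0.2389
  σ(Item 2,Item 3) = 0.31 × 1.20 × 1.45 = 0.5394
  σ(Item 2,Item 4) = 0.63 × 1.20 × 0.82 = 0.6199
  σ(Item 3,Item 4) = 0.36 × 1.45 × 0.82 = 0.4280
σ²_T = Σσ²ᵢ + 2·Σσ_ij = 5.0985 + 2 × 2.8935 = 10.8855
α = (4/3)·(1 − 5.0985/10.8855) = 0.709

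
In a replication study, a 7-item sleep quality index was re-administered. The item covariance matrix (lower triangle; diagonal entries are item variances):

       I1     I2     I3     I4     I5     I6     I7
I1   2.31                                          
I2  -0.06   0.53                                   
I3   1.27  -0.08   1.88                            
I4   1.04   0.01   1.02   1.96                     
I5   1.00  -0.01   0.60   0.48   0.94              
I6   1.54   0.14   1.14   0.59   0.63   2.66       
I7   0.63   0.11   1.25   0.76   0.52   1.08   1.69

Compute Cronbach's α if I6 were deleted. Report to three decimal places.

Cronbach's α = 0.777

Remaining items: I1, I2, I3, I4, I5, I7 (k = 6).
sum of item variances = 2.31 + 0.53 + 1.88 + 1.96 + 0.94 + 1.69 = 9.31
total variance = 9.31 + 2 × 8.54 = 26.39
α (item deleted) = (6/5)·(1 − 9.31/26.39) = 0.777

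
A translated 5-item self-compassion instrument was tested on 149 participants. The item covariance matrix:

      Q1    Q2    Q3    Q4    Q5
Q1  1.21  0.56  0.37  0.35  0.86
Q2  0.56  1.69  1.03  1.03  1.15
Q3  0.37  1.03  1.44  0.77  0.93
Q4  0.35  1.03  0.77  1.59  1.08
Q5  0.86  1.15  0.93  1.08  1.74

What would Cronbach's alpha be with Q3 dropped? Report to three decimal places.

α = 0.823

Remaining items: Q1, Q2, Q4, Q5 (k = 4).
Σσᵢ² = 1.21 + 1.69 + 1.59 + 1.74 = 6.23
total variance = 6.23 + 2 × 5.03 = 16.29
α (item deleted) = (4/3)·(1 − 6.23/16.29) = 0.823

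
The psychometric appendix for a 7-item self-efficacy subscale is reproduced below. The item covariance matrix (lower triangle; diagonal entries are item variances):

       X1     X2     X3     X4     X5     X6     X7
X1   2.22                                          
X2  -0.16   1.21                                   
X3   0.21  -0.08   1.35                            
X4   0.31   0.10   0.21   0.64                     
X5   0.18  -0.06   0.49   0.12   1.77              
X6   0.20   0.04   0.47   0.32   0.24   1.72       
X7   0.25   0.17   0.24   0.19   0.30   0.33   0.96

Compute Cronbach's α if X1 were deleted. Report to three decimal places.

Remaining items: X2, X3, X4, X5, X6, X7 (k = 6).
Σσᵢ² = 1.21 + 1.35 + 0.64 + 1.77 + 1.72 + 0.96 = 7.65
σ²_total = 7.65 + 2 × 3.08 = 13.81
α (item deleted) = (6/5)·(1 − 7.65/13.81) = 0.535

α = 0.535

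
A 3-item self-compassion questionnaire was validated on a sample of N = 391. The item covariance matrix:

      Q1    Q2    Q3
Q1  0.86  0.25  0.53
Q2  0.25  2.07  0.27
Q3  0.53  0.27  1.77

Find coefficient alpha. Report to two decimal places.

ΣVar(i) = 0.86 + 2.07 + 1.77 = 4.70
Sum of the distinct covariances = 1.05
total variance = 4.70 + 2 × 1.05 = 6.80
α = (k/(k−1))·(1 − ΣVar(i)/total variance) = (3/2)·(1 − 4.70/6.80) = 0.46

α = 0.46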